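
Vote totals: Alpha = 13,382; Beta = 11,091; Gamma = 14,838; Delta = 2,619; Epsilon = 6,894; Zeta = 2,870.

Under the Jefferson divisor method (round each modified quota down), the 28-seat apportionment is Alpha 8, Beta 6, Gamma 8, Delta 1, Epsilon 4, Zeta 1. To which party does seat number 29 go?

Gamma

Priority for the next seat is population ÷ (current seats + 1).
Priorities: Alpha 1486.889, Beta 1584.429, Gamma 1648.667, Delta 1309.500, Epsilon 1378.800, Zeta 1435.000.
Highest priority: Gamma.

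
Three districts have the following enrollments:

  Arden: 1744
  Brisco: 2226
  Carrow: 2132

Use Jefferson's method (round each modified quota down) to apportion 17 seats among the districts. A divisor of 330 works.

Arden: 5; Brisco: 6; Carrow: 6

With modified divisor 330: modified quotas Arden 5.285, Brisco 6.745, Carrow 6.461.
Rounding down: Arden 5, Brisco 6, Carrow 6 (total 17).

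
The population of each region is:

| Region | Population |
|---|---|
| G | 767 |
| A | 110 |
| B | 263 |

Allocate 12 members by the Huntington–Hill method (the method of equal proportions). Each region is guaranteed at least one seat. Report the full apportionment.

With divisor 96: modified quotas G 7.990, A 1.146, B 2.740.
Geometric-mean thresholds: G √(7·8)=7.483, A √(1·2)=1.414, B √(2·3)=2.449.
Each quota rounded against its threshold gives G 8, A 1, B 3 (total 12).

G 8, A 1, B 3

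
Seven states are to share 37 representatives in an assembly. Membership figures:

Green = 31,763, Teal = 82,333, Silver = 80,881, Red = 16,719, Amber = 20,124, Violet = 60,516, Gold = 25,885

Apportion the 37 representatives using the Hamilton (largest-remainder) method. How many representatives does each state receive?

Green 4, Teal 10, Silver 9, Red 2, Amber 2, Violet 7, Gold 3

The standard divisor is 318221/37 ≈ 8600.568.
Standard quotas: Green 3.6931, Teal 9.5730, Silver 9.4041, Red 1.9439, Amber 2.3398, Violet 7.0363, Gold 3.0097.
Lower quotas: Green 3, Teal 9, Silver 9, Red 1, Amber 2, Violet 7, Gold 3 (sum 34, leaving 3 seats).
Remainders in descending order: Red 0.9439, Green 0.6931, Teal 0.5730, Silver 0.4041, Amber 0.3398, Violet 0.0363, Gold 0.0097.
Largest remainders: Red, Green, Teal receive the extra seats.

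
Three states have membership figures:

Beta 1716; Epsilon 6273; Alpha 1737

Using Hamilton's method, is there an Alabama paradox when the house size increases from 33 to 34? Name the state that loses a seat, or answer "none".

none

At 33 seats: Beta 6, Epsilon 21, Alpha 6.
At 34 seats: Beta 6, Epsilon 22, Alpha 6.
No state's allocation decreased.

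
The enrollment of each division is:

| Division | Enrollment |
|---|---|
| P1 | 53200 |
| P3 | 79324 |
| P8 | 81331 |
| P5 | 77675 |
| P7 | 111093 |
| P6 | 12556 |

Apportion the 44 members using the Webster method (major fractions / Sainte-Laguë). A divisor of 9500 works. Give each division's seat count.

P1 6, P3 8, P8 9, P5 8, P7 12, P6 1

With modified divisor 9500: modified quotas P1 5.600, P3 8.350, P8 8.561, P5 8.176, P7 11.694, P6 1.322.
Rounding to the nearest integer: P1 6, P3 8, P8 9, P5 8, P7 12, P6 1 (total 44).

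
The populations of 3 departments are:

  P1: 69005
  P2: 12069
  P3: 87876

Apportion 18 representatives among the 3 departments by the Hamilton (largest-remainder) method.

P1 7, P2 1, P3 10

Total 168950; standard divisor 168950/18 ≈ 9386.111.
Standard quotas: P1 7.3518, P2 1.2858, P3 9.3623.
Lower quotas: P1 7, P2 1, P3 9 (sum 17, leaving 1 seat).
Remainders in descending order: P3 0.3623, P1 0.3518, P2 0.2858.
The surplus seat goes to P3.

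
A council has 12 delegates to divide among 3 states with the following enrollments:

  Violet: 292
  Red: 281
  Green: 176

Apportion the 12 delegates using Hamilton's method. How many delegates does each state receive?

Total 749; standard divisor 749/12 ≈ 62.417.
Standard quotas: Violet 4.678, Red 4.502, Green 2.820.
Lower quotas: Violet 4, Red 4, Green 2 (sum 10, leaving 2 seats).
Remainders in descending order: Green 0.820, Violet 0.678, Red 0.502.
The surplus seats go to Green, Violet.

Violet=5; Red=4; Green=3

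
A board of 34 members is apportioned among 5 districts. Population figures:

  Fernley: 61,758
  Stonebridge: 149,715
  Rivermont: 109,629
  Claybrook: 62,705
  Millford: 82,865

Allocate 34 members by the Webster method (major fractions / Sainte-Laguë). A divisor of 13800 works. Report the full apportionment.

With modified divisor 13800: modified quotas Fernley 4.475, Stonebridge 10.849, Rivermont 7.944, Claybrook 4.544, Millford 6.005.
Rounding to the nearest integer: Fernley 4, Stonebridge 11, Rivermont 8, Claybrook 5, Millford 6 (total 34).

Fernley: 4, Stonebridge: 11, Rivermont: 8, Claybrook: 5, Millford: 6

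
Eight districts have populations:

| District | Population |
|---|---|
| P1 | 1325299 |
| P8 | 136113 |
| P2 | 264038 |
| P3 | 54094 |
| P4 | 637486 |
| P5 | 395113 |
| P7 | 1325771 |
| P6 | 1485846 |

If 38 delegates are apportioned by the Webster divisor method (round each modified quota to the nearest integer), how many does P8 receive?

Standard divisor 5623760/38 ≈ 147993.684; standard quotas: P1 8.955, P8 0.920, P2 1.784, P3 0.366, P4 4.308, P5 2.670, P7 8.958, P6 10.040.
Rounding to the nearest integer gives P1 9, P8 1, P2 2, P3 0, P4 4, P5 3, P7 9, P6 10 — total 38, matching the house size, so no adjustment is needed.
P8 receives 1.

1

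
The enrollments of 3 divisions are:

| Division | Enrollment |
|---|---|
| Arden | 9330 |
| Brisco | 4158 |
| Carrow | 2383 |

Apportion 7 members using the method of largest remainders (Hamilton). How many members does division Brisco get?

The standard divisor is 15871/7 ≈ 2267.286.
Standard quotas: Arden 4.1151, Brisco 1.8339, Carrow 1.0510.
Lower quotas: Arden 4, Brisco 1, Carrow 1 (sum 6, leaving 1 seat).
Remainders in descending order: Brisco 0.8339, Arden 0.1151, Carrow 0.0510.
Largest remainder: Brisco receives the extra seat.
Brisco receives 2.

2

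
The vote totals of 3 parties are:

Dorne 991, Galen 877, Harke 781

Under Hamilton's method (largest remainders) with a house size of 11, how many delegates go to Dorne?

The standard divisor is 2649/11 ≈ 240.818.
Standard quotas: Dorne 4.115, Galen 3.642, Harke 3.243.
Lower quotas: Dorne 4, Galen 3, Harke 3 (sum 10, leaving 1 seat).
Remainders in descending order: Galen 0.642, Harke 0.243, Dorne 0.115.
The surplus seat goes to Galen.
Dorne receives 4.

4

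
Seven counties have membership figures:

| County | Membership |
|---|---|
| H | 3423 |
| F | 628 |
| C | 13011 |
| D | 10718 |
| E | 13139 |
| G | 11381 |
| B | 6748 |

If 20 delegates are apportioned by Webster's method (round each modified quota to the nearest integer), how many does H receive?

1

Standard divisor 59048/20 ≈ 2952.4; standard quotas: H 1.159, F 0.213, C 4.407, D 3.630, E 4.450, G 3.855, B 2.286.
Rounding to the nearest integer gives 1, 0, 4, 4, 4, 4, 2 = 19 seats, so the divisor must be adjusted.
With modified divisor 2906: modified quotas H 1.178, F 0.216, C 4.477, D 3.688, E 4.521, G 3.916, B 2.322.
Rounding to the nearest integer: H 1, F 0, C 4, D 4, E 5, G 4, B 2 (total 20).
H receives 1.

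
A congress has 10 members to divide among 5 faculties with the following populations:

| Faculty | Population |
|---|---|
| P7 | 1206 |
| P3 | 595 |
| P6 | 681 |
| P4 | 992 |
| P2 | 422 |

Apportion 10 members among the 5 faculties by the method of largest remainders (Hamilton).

P7 3, P3 1, P6 2, P4 3, P2 1

Standard divisor: 3896 ÷ 10 ≈ 389.6.
Standard quotas: P7 3.095, P3 1.527, P6 1.748, P4 2.546, P2 1.083.
Lower quotas: P7 3, P3 1, P6 1, P4 2, P2 1 (sum 8, leaving 2 seats).
Remainders in descending order: P6 0.748, P4 0.546, P3 0.527, P7 0.095, P2 0.083.
The surplus seats go to P6, P4.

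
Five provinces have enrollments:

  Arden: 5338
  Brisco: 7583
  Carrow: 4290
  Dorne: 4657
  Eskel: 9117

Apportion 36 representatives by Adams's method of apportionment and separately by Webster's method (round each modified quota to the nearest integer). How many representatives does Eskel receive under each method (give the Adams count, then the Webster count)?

Adams: Arden 6, Brisco 9, Carrow 5, Dorne 6, Eskel 10.
Webster: Arden 6, Brisco 9, Carrow 5, Dorne 5, Eskel 11.
Eskel gets 10 under Adams and 11 under Webster.

10 and 11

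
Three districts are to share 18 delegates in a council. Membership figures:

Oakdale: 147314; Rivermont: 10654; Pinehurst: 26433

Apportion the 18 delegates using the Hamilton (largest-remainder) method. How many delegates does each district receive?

The standard divisor is 184401/18 ≈ 10244.5.
Standard quotas: Oakdale 14.3798, Rivermont 1.0400, Pinehurst 2.5802.
Lower quotas: Oakdale 14, Rivermont 1, Pinehurst 2 (sum 17, leaving 1 seat).
Remainders in descending order: Pinehurst 0.5802, Oakdale 0.3798, Rivermont 0.0400.
The surplus seat goes to Pinehurst.

Oakdale 14, Rivermont 1, Pinehurst 3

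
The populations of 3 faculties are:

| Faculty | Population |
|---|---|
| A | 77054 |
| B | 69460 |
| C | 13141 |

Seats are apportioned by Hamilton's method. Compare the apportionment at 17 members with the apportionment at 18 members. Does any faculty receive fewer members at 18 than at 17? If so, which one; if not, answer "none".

C

At 17 seats: A 8, B 7, C 2.
At 18 seats: A 9, B 8, C 1.
C drops from 2 to 1.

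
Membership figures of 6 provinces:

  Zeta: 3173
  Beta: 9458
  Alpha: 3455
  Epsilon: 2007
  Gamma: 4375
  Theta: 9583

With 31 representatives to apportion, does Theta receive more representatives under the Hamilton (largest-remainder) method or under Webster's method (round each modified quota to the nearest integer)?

Hamilton: Zeta 3, Beta 9, Alpha 4, Epsilon 2, Gamma 4, Theta 9.
Webster: Zeta 3, Beta 9, Alpha 3, Epsilon 2, Gamma 4, Theta 10.
Theta gets 9 under Hamilton and 10 under Webster.

Webster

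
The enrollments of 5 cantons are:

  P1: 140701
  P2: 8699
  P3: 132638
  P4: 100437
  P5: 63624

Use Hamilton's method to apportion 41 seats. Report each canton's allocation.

Total 446099; standard divisor 446099/41 ≈ 10880.463.
Standard quotas: P1 12.9315, P2 0.7995, P3 12.1905, P4 9.2309, P5 5.8475.
Lower quotas: P1 12, P2 0, P3 12, P4 9, P5 5 (sum 38, leaving 3 seats).
Remainders in descending order: P1 0.9315, P5 0.8475, P2 0.7995, P4 0.2309, P3 0.1905.
The surplus seats go to P1, P5, P2.

P1=13; P2=1; P3=12; P4=9; P5=6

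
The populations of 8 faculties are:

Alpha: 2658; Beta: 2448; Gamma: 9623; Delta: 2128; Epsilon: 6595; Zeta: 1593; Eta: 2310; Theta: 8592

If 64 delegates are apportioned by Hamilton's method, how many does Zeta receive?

The standard divisor is 35947/64 ≈ 561.672.
Standard quotas: Alpha 4.7323, Beta 4.3584, Gamma 17.1328, Delta 3.7887, Epsilon 11.7417, Zeta 2.8362, Eta 4.1127, Theta 15.2972.
Lower quotas: Alpha 4, Beta 4, Gamma 17, Delta 3, Epsilon 11, Zeta 2, Eta 4, Theta 15 (sum 60, leaving 4 seats).
Remainders in descending order: Zeta 0.8362, Delta 0.7887, Epsilon 0.7417, Alpha 0.7323, Beta 0.3584, Theta 0.2972, Gamma 0.1328, Eta 0.1127.
The surplus seats go to Zeta, Delta, Epsilon, Alpha.
Zeta receives 3.

3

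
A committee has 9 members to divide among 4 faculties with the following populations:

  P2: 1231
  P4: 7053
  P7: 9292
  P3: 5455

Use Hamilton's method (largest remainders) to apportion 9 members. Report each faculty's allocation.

P2 0; P4 3; P7 4; P3 2

Total 23031; standard divisor 23031/9 = 2559.
Standard quotas: P2 0.4810, P4 2.7562, P7 3.6311, P3 2.1317.
Lower quotas: P2 0, P4 2, P7 3, P3 2 (sum 7, leaving 2 seats).
Remainders in descending order: P4 0.7562, P7 0.6311, P2 0.4810, P3 0.1317.
Largest remainders: P4, P7 receive the extra seats.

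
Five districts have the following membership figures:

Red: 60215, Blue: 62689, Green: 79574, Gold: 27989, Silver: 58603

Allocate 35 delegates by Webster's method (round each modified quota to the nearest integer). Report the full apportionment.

Red 7, Blue 8, Green 10, Gold 3, Silver 7

Standard divisor 289070/35 ≈ 8259.143; standard quotas: Red 7.291, Blue 7.590, Green 9.635, Gold 3.389, Silver 7.096.
Rounding to the nearest integer gives Red 7, Blue 8, Green 10, Gold 3, Silver 7 — total 35, matching the house size, so no adjustment is needed.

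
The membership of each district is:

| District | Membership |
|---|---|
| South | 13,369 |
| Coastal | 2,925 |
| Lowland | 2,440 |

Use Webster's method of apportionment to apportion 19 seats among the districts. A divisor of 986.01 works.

South=14, Coastal=3, Lowland=2

With modified divisor 986.01: modified quotas South 13.559, Coastal 2.967, Lowland 2.475.
Rounding to the nearest integer: South 14, Coastal 3, Lowland 2 (total 19).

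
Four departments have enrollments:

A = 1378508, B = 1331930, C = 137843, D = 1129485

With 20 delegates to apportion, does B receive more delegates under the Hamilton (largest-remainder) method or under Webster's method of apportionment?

Hamilton

Hamilton: A 7, B 7, C 1, D 5.
Webster: A 7, B 6, C 1, D 6.
B gets 7 under Hamilton and 6 under Webster.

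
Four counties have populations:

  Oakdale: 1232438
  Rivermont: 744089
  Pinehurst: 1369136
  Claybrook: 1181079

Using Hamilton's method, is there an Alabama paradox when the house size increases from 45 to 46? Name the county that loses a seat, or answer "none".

At 45 seats: Oakdale 12, Rivermont 7, Pinehurst 14, Claybrook 12.
At 46 seats: Oakdale 12, Rivermont 8, Pinehurst 14, Claybrook 12.
No county's allocation decreased.

none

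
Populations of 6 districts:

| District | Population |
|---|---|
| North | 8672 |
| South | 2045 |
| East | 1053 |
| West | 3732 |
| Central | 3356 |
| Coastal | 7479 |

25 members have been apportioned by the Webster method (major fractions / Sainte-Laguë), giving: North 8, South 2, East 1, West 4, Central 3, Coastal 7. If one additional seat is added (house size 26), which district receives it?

North

Priority for the next seat is population ÷ (current seats + 0.5).
Priorities: North 1020.235, South 818.000, East 702.000, West 829.333, Central 958.857, Coastal 997.200.
Highest priority: North.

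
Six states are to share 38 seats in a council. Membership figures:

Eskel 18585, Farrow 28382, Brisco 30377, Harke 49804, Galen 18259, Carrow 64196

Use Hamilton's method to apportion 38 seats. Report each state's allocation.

The standard divisor is 209603/38 ≈ 5515.868.
Standard quotas: Eskel 3.3694, Farrow 5.1455, Brisco 5.5072, Harke 9.0292, Galen 3.3103, Carrow 11.6384.
Lower quotas: Eskel 3, Farrow 5, Brisco 5, Harke 9, Galen 3, Carrow 11 (sum 36, leaving 2 seats).
Remainders in descending order: Carrow 0.6384, Brisco 0.5072, Eskel 0.3694, Galen 0.3103, Farrow 0.1455, Harke 0.0292.
The surplus seats go to Carrow, Brisco.

Eskel 3, Farrow 5, Brisco 6, Harke 9, Galen 3, Carrow 12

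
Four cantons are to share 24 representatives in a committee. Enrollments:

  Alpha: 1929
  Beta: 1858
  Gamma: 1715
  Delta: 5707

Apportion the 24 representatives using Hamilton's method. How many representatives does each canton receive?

Alpha: 4; Beta: 4; Gamma: 4; Delta: 12

Total 11209; standard divisor 11209/24 ≈ 467.042.
Standard quotas: Alpha 4.1303, Beta 3.9782, Gamma 3.6720, Delta 12.2195.
Lower quotas: Alpha 4, Beta 3, Gamma 3, Delta 12 (sum 22, leaving 2 seats).
Remainders in descending order: Beta 0.9782, Gamma 0.6720, Delta 0.2195, Alpha 0.1303.
Largest remainders: Beta, Gamma receive the extra seats.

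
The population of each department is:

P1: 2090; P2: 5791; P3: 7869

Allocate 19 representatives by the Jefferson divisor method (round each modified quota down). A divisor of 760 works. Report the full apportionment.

With modified divisor 760: modified quotas P1 2.750, P2 7.620, P3 10.354.
Rounding down: P1 2, P2 7, P3 10 (total 19).

P1 2; P2 7; P3 10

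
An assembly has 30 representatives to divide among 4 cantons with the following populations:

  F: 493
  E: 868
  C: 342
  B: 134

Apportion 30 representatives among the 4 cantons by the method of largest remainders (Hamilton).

F=8, E=14, C=6, B=2

Total 1837; standard divisor 1837/30 ≈ 61.233.
Standard quotas: F 8.051, E 14.175, C 5.585, B 2.188.
Lower quotas: F 8, E 14, C 5, B 2 (sum 29, leaving 1 seat).
Remainders in descending order: C 0.585, B 0.188, E 0.175, F 0.051.
The surplus seat goes to C.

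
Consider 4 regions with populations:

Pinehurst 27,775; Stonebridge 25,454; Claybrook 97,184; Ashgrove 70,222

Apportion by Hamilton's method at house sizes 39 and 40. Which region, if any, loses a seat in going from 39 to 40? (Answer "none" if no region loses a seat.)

Stonebridge

At 39 seats: Pinehurst 5, Stonebridge 5, Claybrook 17, Ashgrove 12.
At 40 seats: Pinehurst 5, Stonebridge 4, Claybrook 18, Ashgrove 13.
Stonebridge drops from 5 to 4.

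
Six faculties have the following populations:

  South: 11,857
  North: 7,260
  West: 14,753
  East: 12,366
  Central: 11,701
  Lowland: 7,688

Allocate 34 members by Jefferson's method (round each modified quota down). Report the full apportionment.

South=6, North=4, West=8, East=6, Central=6, Lowland=4

Standard divisor 65625/34 ≈ 1930.147; standard quotas: South 6.143, North 3.761, West 7.643, East 6.407, Central 6.062, Lowland 3.983.
Rounding down gives 6, 3, 7, 6, 6, 3 = 31 seats, so the divisor must be adjusted.
With modified divisor 1800: modified quotas South 6.587, North 4.033, West 8.196, East 6.870, Central 6.501, Lowland 4.271.
Rounding down: South 6, North 4, West 8, East 6, Central 6, Lowland 4 (total 34).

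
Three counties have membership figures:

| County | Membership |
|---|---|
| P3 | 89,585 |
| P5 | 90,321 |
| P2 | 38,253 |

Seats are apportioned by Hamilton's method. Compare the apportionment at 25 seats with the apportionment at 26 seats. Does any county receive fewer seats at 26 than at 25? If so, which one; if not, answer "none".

P2

At 25 seats: P3 10, P5 10, P2 5.
At 26 seats: P3 11, P5 11, P2 4.
P2 drops from 5 to 4.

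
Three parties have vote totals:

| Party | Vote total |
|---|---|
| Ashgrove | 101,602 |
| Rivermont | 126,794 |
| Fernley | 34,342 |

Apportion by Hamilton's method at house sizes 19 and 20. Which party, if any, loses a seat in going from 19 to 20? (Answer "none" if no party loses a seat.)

At 19 seats: Ashgrove 7, Rivermont 9, Fernley 3.
At 20 seats: Ashgrove 8, Rivermont 10, Fernley 2.
Fernley drops from 3 to 2.

Fernley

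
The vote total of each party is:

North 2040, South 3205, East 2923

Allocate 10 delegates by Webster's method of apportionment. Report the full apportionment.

North=2, South=4, East=4

Standard divisor 8168/10 ≈ 816.8; standard quotas: North 2.498, South 3.924, East 3.579.
Rounding to the nearest integer gives North 2, South 4, East 4 — total 10, matching the house size, so no adjustment is needed.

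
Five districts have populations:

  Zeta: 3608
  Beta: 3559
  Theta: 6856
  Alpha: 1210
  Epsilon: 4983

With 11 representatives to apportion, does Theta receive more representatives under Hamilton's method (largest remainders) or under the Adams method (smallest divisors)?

Hamilton

Hamilton: Zeta 2, Beta 2, Theta 4, Alpha 0, Epsilon 3.
Adams: Zeta 2, Beta 2, Theta 3, Alpha 1, Epsilon 3.
Theta gets 4 under Hamilton and 3 under Adams.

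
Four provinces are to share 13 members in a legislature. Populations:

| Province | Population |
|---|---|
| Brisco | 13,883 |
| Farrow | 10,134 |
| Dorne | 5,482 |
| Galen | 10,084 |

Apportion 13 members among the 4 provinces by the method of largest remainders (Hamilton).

Brisco: 5; Farrow: 3; Dorne: 2; Galen: 3

Total 39583; standard divisor 39583/13 ≈ 3044.846.
Standard quotas: Brisco 4.5595, Farrow 3.3282, Dorne 1.8004, Galen 3.3118.
Lower quotas: Brisco 4, Farrow 3, Dorne 1, Galen 3 (sum 11, leaving 2 seats).
Remainders in descending order: Dorne 0.8004, Brisco 0.5595, Farrow 0.3282, Galen 0.3118.
Largest remainders: Dorne, Brisco receive the extra seats.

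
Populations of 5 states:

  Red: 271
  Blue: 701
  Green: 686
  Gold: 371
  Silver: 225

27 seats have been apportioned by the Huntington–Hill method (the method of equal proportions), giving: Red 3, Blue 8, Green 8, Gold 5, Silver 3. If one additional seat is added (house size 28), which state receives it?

Blue

Priority for the next seat is population ÷ (√(s·(s+1))).
Priorities: Red 78.231, Blue 82.614, Green 80.846, Gold 67.735, Silver 64.952.
Highest priority: Blue.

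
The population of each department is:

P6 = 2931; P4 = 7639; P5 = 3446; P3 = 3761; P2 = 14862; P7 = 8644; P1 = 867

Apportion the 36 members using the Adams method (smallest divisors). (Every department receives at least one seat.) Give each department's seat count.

P6: 3, P4: 7, P5: 3, P3: 3, P2: 12, P7: 7, P1: 1

Standard divisor 42150/36 ≈ 1170.833; standard quotas: P6 2.503, P4 6.524, P5 2.943, P3 3.212, P2 12.694, P7 7.383, P1 0.740.
Rounding up gives 3, 7, 3, 4, 13, 8, 1 = 39 seats, so the divisor must be adjusted.
With modified divisor 1263: modified quotas P6 2.321, P4 6.048, P5 2.728, P3 2.978, P2 11.767, P7 6.844, P1 0.686.
Rounding up: P6 3, P4 7, P5 3, P3 3, P2 12, P7 7, P1 1 (total 36).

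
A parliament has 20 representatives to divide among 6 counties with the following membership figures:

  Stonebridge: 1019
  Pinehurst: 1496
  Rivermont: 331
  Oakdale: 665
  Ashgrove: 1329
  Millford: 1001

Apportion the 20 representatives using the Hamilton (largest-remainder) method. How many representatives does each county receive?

Total 5841; standard divisor 5841/20 ≈ 292.05.
Standard quotas: Stonebridge 3.489, Pinehurst 5.122, Rivermont 1.133, Oakdale 2.277, Ashgrove 4.551, Millford 3.427.
Lower quotas: Stonebridge 3, Pinehurst 5, Rivermont 1, Oakdale 2, Ashgrove 4, Millford 3 (sum 18, leaving 2 seats).
Remainders in descending order: Ashgrove 0.551, Stonebridge 0.489, Millford 0.427, Oakdale 0.277, Rivermont 0.133, Pinehurst 0.122.
Largest remainders: Ashgrove, Stonebridge receive the extra seats.

Stonebridge 4; Pinehurst 5; Rivermont 1; Oakdale 2; Ashgrove 5; Millford 3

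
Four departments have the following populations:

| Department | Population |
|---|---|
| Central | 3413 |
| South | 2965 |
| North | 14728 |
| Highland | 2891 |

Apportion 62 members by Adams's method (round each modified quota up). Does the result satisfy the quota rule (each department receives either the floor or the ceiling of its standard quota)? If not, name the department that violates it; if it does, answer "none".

North

Standard quotas: Central 8.818, South 7.661, North 38.052, Highland 7.469.
Adams allocation: Central 9, South 8, North 37, Highland 8.
North has quota 38.052 (lower 38, upper 39) but receives 37 — outside the quota interval.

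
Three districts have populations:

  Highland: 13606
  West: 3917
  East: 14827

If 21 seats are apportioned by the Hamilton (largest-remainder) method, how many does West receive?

2

Total 32350; standard divisor 32350/21 ≈ 1540.476.
Standard quotas: Highland 8.8323, West 2.5427, East 9.6249.
Lower quotas: Highland 8, West 2, East 9 (sum 19, leaving 2 seats).
Remainders in descending order: Highland 0.8323, East 0.6249, West 0.5427.
The surplus seats go to Highland, East.
West receives 2.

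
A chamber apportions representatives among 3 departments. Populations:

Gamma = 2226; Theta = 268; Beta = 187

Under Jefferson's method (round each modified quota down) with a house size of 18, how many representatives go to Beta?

1

Standard divisor 2681/18 ≈ 148.944; standard quotas: Gamma 14.945, Theta 1.799, Beta 1.256.
Rounding down gives 14, 1, 1 = 16 seats, so the divisor must be adjusted.
With modified divisor 137: modified quotas Gamma 16.248, Theta 1.956, Beta 1.365.
Rounding down: Gamma 16, Theta 1, Beta 1 (total 18).
Beta receives 1.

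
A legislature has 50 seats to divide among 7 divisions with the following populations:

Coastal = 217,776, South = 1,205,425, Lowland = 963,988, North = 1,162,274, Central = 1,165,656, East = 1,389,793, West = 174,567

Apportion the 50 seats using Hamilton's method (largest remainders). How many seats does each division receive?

Total 6279479; standard divisor 6279479/50 ≈ 125589.58.
Standard quotas: Coastal 1.7340, South 9.5981, Lowland 7.6757, North 9.2545, Central 9.2815, East 11.0661, West 1.3900.
Lower quotas: Coastal 1, South 9, Lowland 7, North 9, Central 9, East 11, West 1 (sum 47, leaving 3 seats).
Remainders in descending order: Coastal 0.7340, Lowland 0.6757, South 0.5981, West 0.3900, Central 0.2815, North 0.2545, East 0.0661.
The surplus seats go to Coastal, Lowland, South.

Coastal 2, South 10, Lowland 8, North 9, Central 9, East 11, West 1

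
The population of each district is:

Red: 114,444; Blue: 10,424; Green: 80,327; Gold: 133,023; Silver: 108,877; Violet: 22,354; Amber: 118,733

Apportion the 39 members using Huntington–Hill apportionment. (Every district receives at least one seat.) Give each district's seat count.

Red: 7, Blue: 1, Green: 5, Gold: 9, Silver: 7, Violet: 2, Amber: 8

With divisor 15485: modified quotas Red 7.391, Blue 0.673, Green 5.187, Gold 8.590, Silver 7.031, Violet 1.444, Amber 7.668.
Geometric-mean thresholds: Red √(7·8)=7.483, Blue (min 1), Green √(5·6)=5.477, Gold √(8·9)=8.485, Silver √(7·8)=7.483, Violet √(1·2)=1.414, Amber √(7·8)=7.483.
Each quota rounded against its threshold gives Red 7, Blue 1, Green 5, Gold 9, Silver 7, Violet 2, Amber 8 (total 39).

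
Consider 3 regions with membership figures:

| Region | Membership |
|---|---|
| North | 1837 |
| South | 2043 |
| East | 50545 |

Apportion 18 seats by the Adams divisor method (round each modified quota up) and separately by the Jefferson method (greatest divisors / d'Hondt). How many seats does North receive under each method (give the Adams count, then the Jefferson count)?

1 and 0

Adams: North 1, South 1, East 16.
Jefferson: North 0, South 0, East 18.
North gets 1 under Adams and 0 under Jefferson.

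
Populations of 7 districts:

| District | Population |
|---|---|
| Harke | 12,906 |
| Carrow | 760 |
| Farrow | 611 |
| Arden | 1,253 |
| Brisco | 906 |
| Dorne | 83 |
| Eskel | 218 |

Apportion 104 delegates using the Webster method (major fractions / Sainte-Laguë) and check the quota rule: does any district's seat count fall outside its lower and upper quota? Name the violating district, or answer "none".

Harke

Standard quotas: Harke 80.195, Carrow 4.722, Farrow 3.797, Arden 7.786, Brisco 5.630, Dorne 0.516, Eskel 1.355.
Webster allocation: Harke 79, Carrow 5, Farrow 4, Arden 8, Brisco 6, Dorne 1, Eskel 1.
Harke has quota 80.195 (lower 80, upper 81) but receives 79 — outside the quota interval.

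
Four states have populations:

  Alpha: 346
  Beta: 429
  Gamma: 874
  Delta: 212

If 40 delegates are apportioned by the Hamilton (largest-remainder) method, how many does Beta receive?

9

The standard divisor is 1861/40 ≈ 46.525.
Standard quotas: Alpha 7.437, Beta 9.221, Gamma 18.786, Delta 4.557.
Lower quotas: Alpha 7, Beta 9, Gamma 18, Delta 4 (sum 38, leaving 2 seats).
Remainders in descending order: Gamma 0.786, Delta 0.557, Alpha 0.437, Beta 0.221.
Largest remainders: Gamma, Delta receive the extra seats.
Beta receives 9.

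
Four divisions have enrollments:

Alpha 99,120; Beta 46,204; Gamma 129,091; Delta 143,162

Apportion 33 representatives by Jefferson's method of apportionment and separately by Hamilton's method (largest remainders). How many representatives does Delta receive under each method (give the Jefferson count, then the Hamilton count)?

12 and 11

Jefferson: Alpha 8, Beta 3, Gamma 10, Delta 12.
Hamilton: Alpha 8, Beta 4, Gamma 10, Delta 11.
Delta gets 12 under Jefferson and 11 under Hamilton.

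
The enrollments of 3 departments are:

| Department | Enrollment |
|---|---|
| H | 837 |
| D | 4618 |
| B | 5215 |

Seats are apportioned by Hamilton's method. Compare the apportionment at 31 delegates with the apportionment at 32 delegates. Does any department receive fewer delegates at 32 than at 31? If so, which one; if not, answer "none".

H

At 31 seats: H 3, D 13, B 15.
At 32 seats: H 2, D 14, B 16.
H drops from 3 to 2.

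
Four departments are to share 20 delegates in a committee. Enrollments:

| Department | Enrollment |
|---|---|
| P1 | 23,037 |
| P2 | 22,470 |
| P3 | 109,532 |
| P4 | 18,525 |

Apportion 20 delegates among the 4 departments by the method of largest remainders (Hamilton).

Standard divisor: 173564 ÷ 20 ≈ 8678.2.
Standard quotas: P1 2.6546, P2 2.5892, P3 12.6215, P4 2.1347.
Lower quotas: P1 2, P2 2, P3 12, P4 2 (sum 18, leaving 2 seats).
Remainders in descending order: P1 0.6546, P3 0.6215, P2 0.5892, P4 0.1347.
Largest remainders: P1, P3 receive the extra seats.

P1=3; P2=2; P3=13; P4=2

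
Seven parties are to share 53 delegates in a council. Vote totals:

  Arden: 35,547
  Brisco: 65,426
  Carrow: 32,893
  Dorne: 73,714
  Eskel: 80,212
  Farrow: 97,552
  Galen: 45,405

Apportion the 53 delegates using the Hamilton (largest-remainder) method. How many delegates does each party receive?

Total 430749; standard divisor 430749/53 ≈ 8127.34.
Standard quotas: Arden 4.3738, Brisco 8.0501, Carrow 4.0472, Dorne 9.0699, Eskel 9.8694, Farrow 12.0029, Galen 5.5867.
Lower quotas: Arden 4, Brisco 8, Carrow 4, Dorne 9, Eskel 9, Farrow 12, Galen 5 (sum 51, leaving 2 seats).
Remainders in descending order: Eskel 0.8694, Galen 0.5867, Arden 0.3738, Dorne 0.0699, Brisco 0.0501, Carrow 0.0472, Farrow 0.0029.
The surplus seats go to Eskel, Galen.

Arden 4, Brisco 8, Carrow 4, Dorne 9, Eskel 10, Farrow 12, Galen 6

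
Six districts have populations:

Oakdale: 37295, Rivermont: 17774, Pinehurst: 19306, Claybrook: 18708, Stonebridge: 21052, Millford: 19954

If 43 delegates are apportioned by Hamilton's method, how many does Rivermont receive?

6

Standard divisor: 134089 ÷ 43 ≈ 3118.349.
Standard quotas: Oakdale 11.9599, Rivermont 5.6998, Pinehurst 6.1911, Claybrook 5.9993, Stonebridge 6.7510, Millford 6.3989.
Lower quotas: Oakdale 11, Rivermont 5, Pinehurst 6, Claybrook 5, Stonebridge 6, Millford 6 (sum 39, leaving 4 seats).
Remainders in descending order: Claybrook 0.9993, Oakdale 0.9599, Stonebridge 0.7510, Rivermont 0.6998, Millford 0.3989, Pinehurst 0.1911.
Largest remainders: Claybrook, Oakdale, Stonebridge, Rivermont receive the extra seats.
Rivermont receives 6.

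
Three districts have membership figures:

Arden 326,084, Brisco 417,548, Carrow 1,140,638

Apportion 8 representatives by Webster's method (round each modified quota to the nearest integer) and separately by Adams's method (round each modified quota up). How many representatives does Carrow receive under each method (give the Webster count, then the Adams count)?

5 and 4

Webster: Arden 1, Brisco 2, Carrow 5.
Adams: Arden 2, Brisco 2, Carrow 4.
Carrow gets 5 under Webster and 4 under Adams.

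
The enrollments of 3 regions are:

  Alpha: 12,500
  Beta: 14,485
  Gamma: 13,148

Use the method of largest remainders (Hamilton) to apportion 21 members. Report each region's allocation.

Standard divisor: 40133 ÷ 21 ≈ 1911.095.
Standard quotas: Alpha 6.5408, Beta 7.5794, Gamma 6.8798.
Lower quotas: Alpha 6, Beta 7, Gamma 6 (sum 19, leaving 2 seats).
Remainders in descending order: Gamma 0.8798, Beta 0.5794, Alpha 0.5408.
The surplus seats go to Gamma, Beta.

Alpha 6, Beta 8, Gamma 7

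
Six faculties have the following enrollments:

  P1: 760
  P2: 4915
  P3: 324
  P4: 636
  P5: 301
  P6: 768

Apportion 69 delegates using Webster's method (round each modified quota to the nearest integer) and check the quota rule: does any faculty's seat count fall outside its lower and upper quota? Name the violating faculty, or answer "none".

P2

Standard quotas: P1 6.807, P2 44.021, P3 2.902, P4 5.696, P5 2.696, P6 6.879.
Webster allocation: P1 7, P2 43, P3 3, P4 6, P5 3, P6 7.
P2 has quota 44.021 (lower 44, upper 45) but receives 43 — outside the quota interval.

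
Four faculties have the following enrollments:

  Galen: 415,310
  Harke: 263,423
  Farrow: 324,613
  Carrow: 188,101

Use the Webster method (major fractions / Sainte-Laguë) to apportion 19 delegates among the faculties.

Standard divisor 1191447/19 ≈ 62707.737; standard quotas: Galen 6.623, Harke 4.201, Farrow 5.177, Carrow 3.000.
Rounding to the nearest integer gives Galen 7, Harke 4, Farrow 5, Carrow 3 — total 19, matching the house size, so no adjustment is needed.

Galen 7, Harke 4, Farrow 5, Carrow 3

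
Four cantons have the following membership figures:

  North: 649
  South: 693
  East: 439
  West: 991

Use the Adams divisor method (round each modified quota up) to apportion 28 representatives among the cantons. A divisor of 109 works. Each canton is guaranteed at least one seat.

With modified divisor 109: modified quotas North 5.954, South 6.358, East 4.028, West 9.092.
Rounding up: North 6, South 7, East 5, West 10 (total 28).

North=6; South=7; East=5; West=10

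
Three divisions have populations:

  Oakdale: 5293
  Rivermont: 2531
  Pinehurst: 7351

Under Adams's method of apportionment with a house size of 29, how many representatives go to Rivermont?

5

Standard divisor 15175/29 ≈ 523.276; standard quotas: Oakdale 10.115, Rivermont 4.837, Pinehurst 14.048.
Rounding up gives 11, 5, 15 = 31 seats, so the divisor must be adjusted.
With modified divisor 550: modified quotas Oakdale 9.624, Rivermont 4.602, Pinehurst 13.365.
Rounding up: Oakdale 10, Rivermont 5, Pinehurst 14 (total 29).
Rivermont receives 5.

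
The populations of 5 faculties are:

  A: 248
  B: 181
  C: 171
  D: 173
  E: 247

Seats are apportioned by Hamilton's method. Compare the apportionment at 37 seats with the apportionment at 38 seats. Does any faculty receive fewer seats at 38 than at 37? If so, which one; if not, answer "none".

none

At 37 seats: A 9, B 7, C 6, D 6, E 9.
At 38 seats: A 9, B 7, C 6, D 7, E 9.
No faculty's allocation decreased.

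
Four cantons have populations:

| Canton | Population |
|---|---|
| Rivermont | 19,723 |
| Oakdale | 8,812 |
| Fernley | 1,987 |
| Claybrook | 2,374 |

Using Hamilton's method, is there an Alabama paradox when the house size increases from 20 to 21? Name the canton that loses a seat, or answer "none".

At 20 seats: Rivermont 12, Oakdale 5, Fernley 1, Claybrook 2.
At 21 seats: Rivermont 13, Oakdale 6, Fernley 1, Claybrook 1.
Claybrook drops from 2 to 1.

Claybrook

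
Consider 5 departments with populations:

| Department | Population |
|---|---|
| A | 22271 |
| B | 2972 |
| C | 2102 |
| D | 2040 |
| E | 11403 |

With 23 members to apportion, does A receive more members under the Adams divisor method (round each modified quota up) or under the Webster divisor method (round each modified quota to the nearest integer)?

Adams: A 11, B 2, C 2, D 2, E 6.
Webster: A 13, B 2, C 1, D 1, E 6.
A gets 11 under Adams and 13 under Webster.

Webster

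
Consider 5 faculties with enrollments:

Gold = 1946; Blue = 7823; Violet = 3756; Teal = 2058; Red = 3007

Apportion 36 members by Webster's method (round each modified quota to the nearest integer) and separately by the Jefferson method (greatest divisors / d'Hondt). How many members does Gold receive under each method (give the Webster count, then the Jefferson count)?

4 and 3

Webster: Gold 4, Blue 15, Violet 7, Teal 4, Red 6.
Jefferson: Gold 3, Blue 16, Violet 7, Teal 4, Red 6.
Gold gets 4 under Webster and 3 under Jefferson.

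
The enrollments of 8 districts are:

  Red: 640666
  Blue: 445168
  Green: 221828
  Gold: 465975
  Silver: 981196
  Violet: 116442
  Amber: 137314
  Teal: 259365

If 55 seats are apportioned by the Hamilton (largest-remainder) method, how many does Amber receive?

Total 3267954; standard divisor 3267954/55 ≈ 59417.345.
Standard quotas: Red 10.7825, Blue 7.4922, Green 3.7334, Gold 7.8424, Silver 16.5136, Violet 1.9597, Amber 2.3110, Teal 4.3651.
Lower quotas: Red 10, Blue 7, Green 3, Gold 7, Silver 16, Violet 1, Amber 2, Teal 4 (sum 50, leaving 5 seats).
Remainders in descending order: Violet 0.9597, Gold 0.8424, Red 0.7825, Green 0.7334, Silver 0.5136, Blue 0.4922, Teal 0.3651, Amber 0.3110.
The surplus seats go to Violet, Gold, Red, Green, Silver.
Amber receives 2.

2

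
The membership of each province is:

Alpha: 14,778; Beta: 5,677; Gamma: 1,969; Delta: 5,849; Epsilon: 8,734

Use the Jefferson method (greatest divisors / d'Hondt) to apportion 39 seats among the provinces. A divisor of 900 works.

Alpha 16, Beta 6, Gamma 2, Delta 6, Epsilon 9

With modified divisor 900: modified quotas Alpha 16.420, Beta 6.308, Gamma 2.188, Delta 6.499, Epsilon 9.704.
Rounding down: Alpha 16, Beta 6, Gamma 2, Delta 6, Epsilon 9 (total 39).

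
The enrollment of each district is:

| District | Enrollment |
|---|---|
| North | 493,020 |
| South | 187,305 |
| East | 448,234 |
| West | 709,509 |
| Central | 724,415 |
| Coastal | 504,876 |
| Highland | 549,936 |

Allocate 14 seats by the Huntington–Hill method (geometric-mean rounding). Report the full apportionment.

With divisor 292699: modified quotas North 1.684, South 0.640, East 1.531, West 2.424, Central 2.475, Coastal 1.725, Highland 1.879.
Geometric-mean thresholds: North √(1·2)=1.414, South (min 1), East √(1·2)=1.414, West √(2·3)=2.449, Central √(2·3)=2.449, Coastal √(1·2)=1.414, Highland √(1·2)=1.414.
Each quota rounded against its threshold gives North 2, South 1, East 2, West 2, Central 3, Coastal 2, Highland 2 (total 14).

North 2, South 1, East 2, West 2, Central 3, Coastal 2, Highland 2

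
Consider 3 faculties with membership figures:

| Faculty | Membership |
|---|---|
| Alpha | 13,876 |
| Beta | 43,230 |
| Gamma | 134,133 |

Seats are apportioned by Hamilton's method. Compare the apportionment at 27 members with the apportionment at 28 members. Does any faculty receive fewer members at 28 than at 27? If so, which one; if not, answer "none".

At 27 seats: Alpha 2, Beta 6, Gamma 19.
At 28 seats: Alpha 2, Beta 6, Gamma 20.
No faculty's allocation decreased.

none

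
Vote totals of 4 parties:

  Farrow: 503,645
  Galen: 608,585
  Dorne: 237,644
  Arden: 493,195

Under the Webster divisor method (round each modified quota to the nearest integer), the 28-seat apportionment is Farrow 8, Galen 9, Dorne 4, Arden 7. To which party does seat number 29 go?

Priority for the next seat is population ÷ (current seats + 0.5).
Priorities: Farrow 59252.353, Galen 64061.579, Dorne 52809.778, Arden 65759.333.
Highest priority: Arden.

Arden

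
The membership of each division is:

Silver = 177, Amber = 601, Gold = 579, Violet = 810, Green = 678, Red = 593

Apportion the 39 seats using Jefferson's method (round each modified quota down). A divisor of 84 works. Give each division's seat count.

With modified divisor 84: modified quotas Silver 2.107, Amber 7.155, Gold 6.893, Violet 9.643, Green 8.071, Red 7.060.
Rounding down: Silver 2, Amber 7, Gold 6, Violet 9, Green 8, Red 7 (total 39).

Silver=2, Amber=7, Gold=6, Violet=9, Green=8, Red=7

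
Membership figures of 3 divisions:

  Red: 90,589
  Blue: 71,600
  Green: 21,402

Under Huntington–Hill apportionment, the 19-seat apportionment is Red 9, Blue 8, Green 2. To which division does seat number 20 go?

Priority for the next seat is population ÷ (√(s·(s+1))).
Priorities: Red 9548.919, Blue 8438.141, Green 8737.330.
Highest priority: Red.

Red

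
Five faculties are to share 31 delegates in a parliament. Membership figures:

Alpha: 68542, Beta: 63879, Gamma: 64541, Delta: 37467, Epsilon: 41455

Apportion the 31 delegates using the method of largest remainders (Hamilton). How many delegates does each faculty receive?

Total 275884; standard divisor 275884/31 ≈ 8899.484.
Standard quotas: Alpha 7.7018, Beta 7.1778, Gamma 7.2522, Delta 4.2100, Epsilon 4.6581.
Lower quotas: Alpha 7, Beta 7, Gamma 7, Delta 4, Epsilon 4 (sum 29, leaving 2 seats).
Remainders in descending order: Alpha 0.7018, Epsilon 0.6581, Gamma 0.2522, Delta 0.2100, Beta 0.1778.
Largest remainders: Alpha, Epsilon receive the extra seats.

Alpha 8; Beta 7; Gamma 7; Delta 4; Epsilon 5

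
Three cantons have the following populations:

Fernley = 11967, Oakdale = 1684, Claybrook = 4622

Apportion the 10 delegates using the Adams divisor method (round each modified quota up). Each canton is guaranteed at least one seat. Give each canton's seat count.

Standard divisor 18273/10 ≈ 1827.3; standard quotas: Fernley 6.549, Oakdale 0.922, Claybrook 2.529.
Rounding up gives 7, 1, 3 = 11 seats, so the divisor must be adjusted.
With modified divisor 2200: modified quotas Fernley 5.440, Oakdale 0.765, Claybrook 2.101.
Rounding up: Fernley 6, Oakdale 1, Claybrook 3 (total 10).

Fernley: 6, Oakdale: 1, Claybrook: 3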